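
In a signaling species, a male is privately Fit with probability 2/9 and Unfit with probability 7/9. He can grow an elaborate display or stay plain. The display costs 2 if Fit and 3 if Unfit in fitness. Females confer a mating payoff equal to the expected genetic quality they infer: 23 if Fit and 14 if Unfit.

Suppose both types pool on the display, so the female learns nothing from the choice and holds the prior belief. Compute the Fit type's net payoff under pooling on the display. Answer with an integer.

14

Pooled mating payoff = 2/9·23 + 7/9·14 = 16.
Fit pays cost 2 for the display, so net payoff = 16 − 2 = 14.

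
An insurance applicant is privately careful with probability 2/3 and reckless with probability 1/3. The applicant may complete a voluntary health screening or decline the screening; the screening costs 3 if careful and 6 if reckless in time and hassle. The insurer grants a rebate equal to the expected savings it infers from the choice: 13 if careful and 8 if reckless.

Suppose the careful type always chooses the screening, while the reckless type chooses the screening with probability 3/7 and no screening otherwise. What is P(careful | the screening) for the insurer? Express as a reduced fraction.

14/17

P(the screening) = (2/3)·1 + (1/3)·(3/7) = 17/21.
By Bayes' rule, P(careful | the screening) = (2/3) / (17/21) = 14/17.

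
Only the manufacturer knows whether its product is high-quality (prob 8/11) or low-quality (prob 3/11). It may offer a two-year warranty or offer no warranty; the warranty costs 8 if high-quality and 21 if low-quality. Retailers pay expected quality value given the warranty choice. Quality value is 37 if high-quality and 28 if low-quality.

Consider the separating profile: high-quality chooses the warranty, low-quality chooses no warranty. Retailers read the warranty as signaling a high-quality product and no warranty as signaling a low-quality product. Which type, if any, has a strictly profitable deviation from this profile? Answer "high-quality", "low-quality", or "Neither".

The warranty pays 37; no warranty pays 28.
high-quality: assigned the warranty, nets 37 − 8 = 29; deviating to no warranty nets 28.
low-quality: assigned no warranty, nets 28; deviating to the warranty nets 37 − 21 = 16.
Both types strictly prefer their assigned action; no profitable deviation.

Neither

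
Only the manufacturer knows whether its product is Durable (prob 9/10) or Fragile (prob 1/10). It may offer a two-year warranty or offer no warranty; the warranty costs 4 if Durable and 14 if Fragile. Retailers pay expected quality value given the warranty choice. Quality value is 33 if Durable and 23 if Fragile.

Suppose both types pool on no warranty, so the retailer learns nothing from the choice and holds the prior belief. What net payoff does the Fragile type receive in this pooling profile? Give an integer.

32

Pooled price = 9/10·33 + 1/10·23 = 32.
Fragile pays no cost for no warranty, so net payoff = 32.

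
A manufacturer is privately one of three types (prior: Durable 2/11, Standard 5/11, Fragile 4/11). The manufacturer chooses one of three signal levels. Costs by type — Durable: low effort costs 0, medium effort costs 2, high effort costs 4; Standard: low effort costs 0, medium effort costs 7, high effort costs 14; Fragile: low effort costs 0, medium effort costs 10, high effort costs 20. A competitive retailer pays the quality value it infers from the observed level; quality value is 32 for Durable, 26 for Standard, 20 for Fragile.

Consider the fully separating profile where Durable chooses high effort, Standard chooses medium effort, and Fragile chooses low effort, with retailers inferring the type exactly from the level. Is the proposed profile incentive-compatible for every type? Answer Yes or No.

Separating prices: high effort → 32, medium effort → 26, low effort → 20.
Durable (assigned high effort): low effort: 20 − 0 = 20; medium effort: 26 − 2 = 24; high effort: 32 − 4 = 28. Durable stays.
Standard (assigned medium effort): low effort: 20 − 0 = 20; medium effort: 26 − 7 = 19; high effort: 32 − 14 = 18. Standard prefers low effort.
Fragile (assigned low effort): low effort: 20 − 0 = 20; medium effort: 26 − 10 = 16; high effort: 32 − 20 = 12. Fragile stays.
At least one type deviates; the separating profile fails.

No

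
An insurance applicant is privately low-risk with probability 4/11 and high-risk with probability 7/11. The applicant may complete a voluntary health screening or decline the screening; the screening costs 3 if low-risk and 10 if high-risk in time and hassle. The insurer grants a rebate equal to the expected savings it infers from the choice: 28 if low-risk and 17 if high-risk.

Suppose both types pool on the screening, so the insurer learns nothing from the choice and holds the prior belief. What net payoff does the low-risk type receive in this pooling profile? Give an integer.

Pooled rebate = 4/11·28 + 7/11·17 = 21.
low-risk pays cost 3 for the screening, so net payoff = 21 − 3 = 18.

18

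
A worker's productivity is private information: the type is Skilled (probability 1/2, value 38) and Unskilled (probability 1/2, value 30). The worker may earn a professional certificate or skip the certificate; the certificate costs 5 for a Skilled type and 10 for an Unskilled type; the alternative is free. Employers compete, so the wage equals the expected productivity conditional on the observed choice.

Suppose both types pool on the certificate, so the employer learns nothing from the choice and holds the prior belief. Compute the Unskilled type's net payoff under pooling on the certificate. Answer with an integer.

24

Pooled wage = 1/2·38 + 1/2·30 = 34.
Unskilled pays cost 10 for the certificate, so net payoff = 34 − 10 = 24.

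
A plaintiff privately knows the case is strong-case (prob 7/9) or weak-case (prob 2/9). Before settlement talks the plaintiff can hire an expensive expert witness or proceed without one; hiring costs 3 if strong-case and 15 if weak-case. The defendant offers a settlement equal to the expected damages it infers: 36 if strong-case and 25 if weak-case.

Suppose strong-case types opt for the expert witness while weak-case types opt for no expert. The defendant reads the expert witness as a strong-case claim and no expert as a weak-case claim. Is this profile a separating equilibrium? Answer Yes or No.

Yes

Under these beliefs, the expert witness earns settlement 36 and no expert earns settlement 25.
strong-case: the expert witness nets 36 − 3 = 33; no expert nets 25. strong-case prefers the expert witness.
weak-case: the expert witness nets 36 − 15 = 21; no expert nets 25. weak-case prefers no expert.
Neither type deviates, so the separating profile is an equilibrium.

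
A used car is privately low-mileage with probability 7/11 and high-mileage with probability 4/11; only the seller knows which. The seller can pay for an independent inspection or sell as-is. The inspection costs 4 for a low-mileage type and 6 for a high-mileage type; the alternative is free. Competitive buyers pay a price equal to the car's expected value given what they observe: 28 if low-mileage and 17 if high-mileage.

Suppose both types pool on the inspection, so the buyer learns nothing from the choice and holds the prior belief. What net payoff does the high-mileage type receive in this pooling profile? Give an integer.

Pooled price = 7/11·28 + 4/11·17 = 24.
high-mileage pays cost 6 for the inspection, so net payoff = 24 − 6 = 18.

18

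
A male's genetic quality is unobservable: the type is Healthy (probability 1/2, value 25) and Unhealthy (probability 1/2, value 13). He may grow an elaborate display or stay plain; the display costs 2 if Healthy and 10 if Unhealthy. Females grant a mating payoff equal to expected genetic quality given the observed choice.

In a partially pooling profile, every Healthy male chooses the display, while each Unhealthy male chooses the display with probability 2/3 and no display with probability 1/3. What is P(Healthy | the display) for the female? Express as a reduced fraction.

3/5

P(the display) = (1/2)·1 + (1/2)·(2/3) = 5/6.
By Bayes' rule, P(Healthy | the display) = (1/2) / (5/6) = 3/5.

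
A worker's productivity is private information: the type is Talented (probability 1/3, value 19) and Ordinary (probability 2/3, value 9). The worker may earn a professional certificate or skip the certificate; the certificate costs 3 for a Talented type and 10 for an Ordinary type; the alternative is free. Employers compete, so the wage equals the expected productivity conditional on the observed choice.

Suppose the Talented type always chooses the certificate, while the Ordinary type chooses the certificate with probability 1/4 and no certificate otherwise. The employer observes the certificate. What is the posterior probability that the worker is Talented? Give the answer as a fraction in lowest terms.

P(the certificate) = (1/3)·1 + (2/3)·(1/4) = 1/2.
By Bayes' rule, P(Talented | the certificate) = (1/3) / (1/2) = 2/3.

2/3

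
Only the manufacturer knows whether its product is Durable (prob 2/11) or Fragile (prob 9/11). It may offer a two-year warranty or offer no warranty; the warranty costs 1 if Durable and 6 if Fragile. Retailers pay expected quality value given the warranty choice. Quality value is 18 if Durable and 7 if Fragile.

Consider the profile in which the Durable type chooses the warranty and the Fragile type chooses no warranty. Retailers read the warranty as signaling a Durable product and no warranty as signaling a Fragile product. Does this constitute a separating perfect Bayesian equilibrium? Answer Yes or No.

Under these beliefs, the warranty earns price 18 and no warranty earns price 7.
Durable: the warranty nets 18 − 1 = 17; no warranty nets 7. Durable prefers the warranty.
Fragile: the warranty nets 18 − 6 = 12; no warranty nets 7. Fragile would deviate to the warranty.
Fragile has a profitable deviation, so the profile is not an equilibrium.

No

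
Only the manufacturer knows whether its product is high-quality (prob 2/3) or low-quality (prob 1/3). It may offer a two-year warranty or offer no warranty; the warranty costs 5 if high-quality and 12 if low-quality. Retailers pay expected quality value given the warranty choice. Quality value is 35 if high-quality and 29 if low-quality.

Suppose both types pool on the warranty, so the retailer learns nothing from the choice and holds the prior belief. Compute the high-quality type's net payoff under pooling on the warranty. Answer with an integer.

28

Pooled price = 2/3·35 + 1/3·29 = 33.
high-quality pays cost 5 for the warranty, so net payoff = 33 − 5 = 28.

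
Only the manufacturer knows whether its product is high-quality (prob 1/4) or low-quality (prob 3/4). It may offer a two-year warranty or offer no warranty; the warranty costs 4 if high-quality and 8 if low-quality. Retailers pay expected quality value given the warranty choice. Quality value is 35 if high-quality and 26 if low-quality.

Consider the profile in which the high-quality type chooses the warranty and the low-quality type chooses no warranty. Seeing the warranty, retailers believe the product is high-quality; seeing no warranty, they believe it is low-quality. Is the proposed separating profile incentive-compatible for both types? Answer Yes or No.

Under these beliefs, the warranty earns price 35 and no warranty earns price 26.
high-quality: the warranty nets 35 − 4 = 31; no warranty nets 26. high-quality prefers the warranty.
low-quality: the warranty nets 35 − 8 = 27; no warranty nets 26. low-quality would deviate to the warranty.
low-quality has a profitable deviation, so the profile is not an equilibrium.

No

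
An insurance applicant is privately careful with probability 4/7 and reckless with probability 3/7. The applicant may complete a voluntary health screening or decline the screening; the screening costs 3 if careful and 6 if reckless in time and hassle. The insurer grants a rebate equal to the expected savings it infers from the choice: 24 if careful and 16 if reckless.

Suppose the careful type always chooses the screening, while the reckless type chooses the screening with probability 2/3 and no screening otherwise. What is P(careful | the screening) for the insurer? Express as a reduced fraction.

P(the screening) = (4/7)·1 + (3/7)·(2/3) = 6/7.
By Bayes' rule, P(careful | the screening) = (4/7) / (6/7) = 2/3.

2/3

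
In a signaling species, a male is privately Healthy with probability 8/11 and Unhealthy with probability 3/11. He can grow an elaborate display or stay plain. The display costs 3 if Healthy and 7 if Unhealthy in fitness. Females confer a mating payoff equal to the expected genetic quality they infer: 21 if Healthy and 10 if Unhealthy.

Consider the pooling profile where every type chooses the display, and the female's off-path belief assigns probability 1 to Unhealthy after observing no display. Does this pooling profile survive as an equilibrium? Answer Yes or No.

On path, the female holds the prior and pays 8/11·21 + 3/11·10 = 18. Off path (no display), believing Unhealthy, it pays 10.
Healthy: the display nets 18 − 3 = 15; no display nets 10. Healthy stays.
Unhealthy: the display nets 18 − 7 = 11; no display nets 10. Unhealthy stays.
No type deviates, so pooling is sustained.

Yes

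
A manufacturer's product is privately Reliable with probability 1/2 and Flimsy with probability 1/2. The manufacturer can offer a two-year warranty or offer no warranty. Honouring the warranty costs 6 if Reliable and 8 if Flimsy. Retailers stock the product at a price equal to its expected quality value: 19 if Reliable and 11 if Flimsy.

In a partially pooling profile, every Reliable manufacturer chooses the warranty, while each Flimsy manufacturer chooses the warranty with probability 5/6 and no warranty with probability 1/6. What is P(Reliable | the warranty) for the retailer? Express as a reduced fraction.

6/11

P(the warranty) = (1/2)·1 + (1/2)·(5/6) = 11/12.
By Bayes' rule, P(Reliable | the warranty) = (1/2) / (11/12) = 6/11.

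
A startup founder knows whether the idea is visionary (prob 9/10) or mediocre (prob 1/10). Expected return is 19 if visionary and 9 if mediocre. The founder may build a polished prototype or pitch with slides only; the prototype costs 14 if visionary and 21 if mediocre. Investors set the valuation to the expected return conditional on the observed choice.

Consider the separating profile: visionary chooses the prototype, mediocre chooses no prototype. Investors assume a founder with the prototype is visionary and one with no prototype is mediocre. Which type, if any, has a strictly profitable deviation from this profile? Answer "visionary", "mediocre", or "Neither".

visionary

The prototype pays 19; no prototype pays 9.
visionary: assigned the prototype, nets 19 − 14 = 5; deviating to no prototype nets 9.
mediocre: assigned no prototype, nets 9; deviating to the prototype nets 19 − 21 = -2.
The visionary type gains 4 by deviating.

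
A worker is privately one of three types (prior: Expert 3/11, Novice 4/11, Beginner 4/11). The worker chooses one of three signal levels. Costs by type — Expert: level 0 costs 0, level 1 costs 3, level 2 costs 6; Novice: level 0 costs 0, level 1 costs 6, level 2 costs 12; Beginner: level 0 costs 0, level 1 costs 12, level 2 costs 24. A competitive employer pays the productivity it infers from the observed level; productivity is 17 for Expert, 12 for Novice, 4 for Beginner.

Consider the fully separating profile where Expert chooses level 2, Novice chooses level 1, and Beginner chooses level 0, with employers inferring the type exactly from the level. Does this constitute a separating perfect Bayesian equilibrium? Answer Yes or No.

Yes

Separating wages: level 2 → 17, level 1 → 12, level 0 → 4.
Expert (assigned level 2): level 0: 4 − 0 = 4; level 1: 12 − 3 = 9; level 2: 17 − 6 = 11. Expert stays.
Novice (assigned level 1): level 0: 4 − 0 = 4; level 1: 12 − 6 = 6; level 2: 17 − 12 = 5. Novice stays.
Beginner (assigned level 0): level 0: 4 − 0 = 4; level 1: 12 − 12 = 0; level 2: 17 − 24 = -7. Beginner stays.
Every type prefers its assigned level; separation holds.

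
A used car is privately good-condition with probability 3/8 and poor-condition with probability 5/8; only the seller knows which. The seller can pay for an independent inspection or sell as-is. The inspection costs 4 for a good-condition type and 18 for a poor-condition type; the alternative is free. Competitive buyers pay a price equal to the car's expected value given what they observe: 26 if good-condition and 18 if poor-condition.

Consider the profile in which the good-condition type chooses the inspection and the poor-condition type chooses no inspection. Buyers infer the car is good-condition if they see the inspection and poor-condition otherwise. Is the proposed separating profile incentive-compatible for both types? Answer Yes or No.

Under these beliefs, the inspection earns price 26 and no inspection earns price 18.
good-condition: the inspection nets 26 − 4 = 22; no inspection nets 18. good-condition prefers the inspection.
poor-condition: the inspection nets 26 − 18 = 8; no inspection nets 18. poor-condition prefers no inspection.
Neither type deviates, so the separating profile is an equilibrium.

Yes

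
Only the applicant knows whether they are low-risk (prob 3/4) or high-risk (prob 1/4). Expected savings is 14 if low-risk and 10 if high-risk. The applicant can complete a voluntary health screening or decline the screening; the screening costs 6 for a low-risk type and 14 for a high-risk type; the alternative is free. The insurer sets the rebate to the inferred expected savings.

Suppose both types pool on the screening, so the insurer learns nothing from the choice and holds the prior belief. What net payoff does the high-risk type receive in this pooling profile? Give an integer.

-1

Pooled rebate = 3/4·14 + 1/4·10 = 13.
high-risk pays cost 14 for the screening, so net payoff = 13 − 14 = -1.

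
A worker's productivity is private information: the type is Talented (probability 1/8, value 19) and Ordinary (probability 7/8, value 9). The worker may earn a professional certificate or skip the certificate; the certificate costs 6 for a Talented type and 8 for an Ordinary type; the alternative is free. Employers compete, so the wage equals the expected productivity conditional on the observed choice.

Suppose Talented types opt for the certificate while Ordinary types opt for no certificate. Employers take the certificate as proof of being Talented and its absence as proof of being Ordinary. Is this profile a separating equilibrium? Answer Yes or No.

Under these beliefs, the certificate earns wage 19 and no certificate earns wage 9.
Talented: the certificate nets 19 − 6 = 13; no certificate nets 9. Talented prefers the certificate.
Ordinary: the certificate nets 19 − 8 = 11; no certificate nets 9. Ordinary would deviate to the certificate.
Ordinary has a profitable deviation, so the profile is not an equilibrium.

No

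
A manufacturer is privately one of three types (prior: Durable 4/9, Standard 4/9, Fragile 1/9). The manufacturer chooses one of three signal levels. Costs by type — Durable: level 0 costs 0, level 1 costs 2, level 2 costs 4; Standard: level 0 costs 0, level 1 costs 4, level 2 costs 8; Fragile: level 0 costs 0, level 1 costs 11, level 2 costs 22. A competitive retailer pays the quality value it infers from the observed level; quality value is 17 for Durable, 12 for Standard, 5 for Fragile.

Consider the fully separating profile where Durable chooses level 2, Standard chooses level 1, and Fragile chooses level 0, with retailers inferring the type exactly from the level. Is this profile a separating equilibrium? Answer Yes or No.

No

Separating prices: level 2 → 17, level 1 → 12, level 0 → 5.
Durable (assigned level 2): level 0: 5 − 0 = 5; level 1: 12 − 2 = 10; level 2: 17 − 4 = 13. Durable stays.
Standard (assigned level 1): level 0: 5 − 0 = 5; level 1: 12 − 4 = 8; level 2: 17 − 8 = 9. Standard prefers level 2.
Fragile (assigned level 0): level 0: 5 − 0 = 5; level 1: 12 − 11 = 1; level 2: 17 − 22 = -5. Fragile stays.
At least one type deviates; the separating profile fails.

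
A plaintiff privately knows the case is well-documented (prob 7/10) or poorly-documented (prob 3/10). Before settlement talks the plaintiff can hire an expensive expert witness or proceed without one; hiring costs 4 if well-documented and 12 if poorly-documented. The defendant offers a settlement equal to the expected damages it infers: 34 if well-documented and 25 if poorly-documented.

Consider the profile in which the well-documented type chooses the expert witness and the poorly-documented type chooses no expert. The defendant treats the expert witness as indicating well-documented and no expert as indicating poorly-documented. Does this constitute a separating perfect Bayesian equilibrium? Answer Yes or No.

Under these beliefs, the expert witness earns settlement 34 and no expert earns settlement 25.
well-documented: the expert witness nets 34 − 4 = 30; no expert nets 25. well-documented prefers the expert witness.
poorly-documented: the expert witness nets 34 − 12 = 22; no expert nets 25. poorly-documented prefers no expert.
Neither type deviates, so the separating profile is an equilibrium.

Yes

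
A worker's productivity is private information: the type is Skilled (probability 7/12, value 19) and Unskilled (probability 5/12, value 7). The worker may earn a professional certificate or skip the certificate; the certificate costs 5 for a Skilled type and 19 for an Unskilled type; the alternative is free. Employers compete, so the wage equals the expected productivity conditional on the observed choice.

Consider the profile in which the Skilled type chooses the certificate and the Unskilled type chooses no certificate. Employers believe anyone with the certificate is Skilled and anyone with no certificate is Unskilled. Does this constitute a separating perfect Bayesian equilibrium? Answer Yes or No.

Under these beliefs, the certificate earns wage 19 and no certificate earns wage 7.
Skilled: the certificate nets 19 − 5 = 14; no certificate nets 7. Skilled prefers the certificate.
Unskilled: the certificate nets 19 − 19 = 0; no certificate nets 7. Unskilled prefers no certificate.
Neither type deviates, so the separating profile is an equilibrium.

Yes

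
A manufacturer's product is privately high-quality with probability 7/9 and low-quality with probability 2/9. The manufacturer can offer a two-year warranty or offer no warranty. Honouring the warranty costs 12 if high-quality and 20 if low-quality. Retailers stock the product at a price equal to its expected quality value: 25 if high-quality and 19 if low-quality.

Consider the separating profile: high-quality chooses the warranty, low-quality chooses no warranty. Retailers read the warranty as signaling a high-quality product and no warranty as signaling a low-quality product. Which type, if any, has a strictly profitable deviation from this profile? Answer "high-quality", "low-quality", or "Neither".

high-quality

The warranty pays 25; no warranty pays 19.
high-quality: assigned the warranty, nets 25 − 12 = 13; deviating to no warranty nets 19.
low-quality: assigned no warranty, nets 19; deviating to the warranty nets 25 − 20 = 5.
The high-quality type gains 6 by deviating.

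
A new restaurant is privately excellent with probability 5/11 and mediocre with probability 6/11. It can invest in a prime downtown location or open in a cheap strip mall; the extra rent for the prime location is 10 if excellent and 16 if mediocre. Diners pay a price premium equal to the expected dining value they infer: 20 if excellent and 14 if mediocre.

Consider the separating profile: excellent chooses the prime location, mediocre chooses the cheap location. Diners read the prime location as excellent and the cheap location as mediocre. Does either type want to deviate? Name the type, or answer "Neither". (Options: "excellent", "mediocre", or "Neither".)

The prime location pays 20; the cheap location pays 14.
excellent: assigned the prime location, nets 20 − 10 = 10; deviating to the cheap location nets 14.
mediocre: assigned the cheap location, nets 14; deviating to the prime location nets 20 − 16 = 4.
The excellent type gains 4 by deviating.

excellent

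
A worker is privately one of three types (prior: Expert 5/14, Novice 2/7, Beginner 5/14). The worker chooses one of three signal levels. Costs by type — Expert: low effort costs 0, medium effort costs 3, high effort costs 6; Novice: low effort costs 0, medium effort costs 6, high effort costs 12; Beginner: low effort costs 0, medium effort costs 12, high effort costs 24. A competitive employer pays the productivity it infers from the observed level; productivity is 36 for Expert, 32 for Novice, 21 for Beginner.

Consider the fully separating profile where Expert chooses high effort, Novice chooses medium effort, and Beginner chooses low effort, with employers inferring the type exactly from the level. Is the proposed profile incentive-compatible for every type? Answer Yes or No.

Yes

Separating wages: high effort → 36, medium effort → 32, low effort → 21.
Expert (assigned high effort): low effort: 21 − 0 = 21; medium effort: 32 − 3 = 29; high effort: 36 − 6 = 30. Expert stays.
Novice (assigned medium effort): low effort: 21 − 0 = 21; medium effort: 32 − 6 = 26; high effort: 36 − 12 = 24. Novice stays.
Beginner (assigned low effort): low effort: 21 − 0 = 21; medium effort: 32 − 12 = 20; high effort: 36 − 24 = 12. Beginner stays.
Every type prefers its assigned level; separation holds.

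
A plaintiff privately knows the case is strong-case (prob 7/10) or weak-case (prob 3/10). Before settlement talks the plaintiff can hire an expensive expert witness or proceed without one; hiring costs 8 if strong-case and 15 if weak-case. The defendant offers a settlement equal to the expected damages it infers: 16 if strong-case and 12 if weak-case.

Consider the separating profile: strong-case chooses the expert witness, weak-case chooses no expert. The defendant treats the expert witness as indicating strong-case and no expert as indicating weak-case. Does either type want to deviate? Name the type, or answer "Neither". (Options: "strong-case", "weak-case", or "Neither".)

The expert witness pays 16; no expert pays 12.
strong-case: assigned the expert witness, nets 16 − 8 = 8; deviating to no expert nets 12.
weak-case: assigned no expert, nets 12; deviating to the expert witness nets 16 − 15 = 1.
The strong-case type gains 4 by deviating.

strong-case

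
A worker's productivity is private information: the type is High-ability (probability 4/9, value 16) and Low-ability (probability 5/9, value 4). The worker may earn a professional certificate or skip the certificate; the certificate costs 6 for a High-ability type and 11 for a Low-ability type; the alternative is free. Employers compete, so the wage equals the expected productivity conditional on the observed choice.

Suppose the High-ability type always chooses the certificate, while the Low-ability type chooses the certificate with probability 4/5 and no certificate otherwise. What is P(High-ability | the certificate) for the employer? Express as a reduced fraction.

P(the certificate) = (4/9)·1 + (5/9)·(4/5) = 8/9.
By Bayes' rule, P(High-ability | the certificate) = (4/9) / (8/9) = 1/2.

1/2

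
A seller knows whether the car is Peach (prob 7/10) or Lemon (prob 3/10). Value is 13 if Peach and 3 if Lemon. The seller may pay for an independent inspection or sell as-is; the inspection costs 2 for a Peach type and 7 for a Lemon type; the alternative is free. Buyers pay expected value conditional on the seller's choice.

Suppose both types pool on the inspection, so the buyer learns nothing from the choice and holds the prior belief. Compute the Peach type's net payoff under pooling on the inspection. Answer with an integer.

Pooled price = 7/10·13 + 3/10·3 = 10.
Peach pays cost 2 for the inspection, so net payoff = 10 − 2 = 8.

8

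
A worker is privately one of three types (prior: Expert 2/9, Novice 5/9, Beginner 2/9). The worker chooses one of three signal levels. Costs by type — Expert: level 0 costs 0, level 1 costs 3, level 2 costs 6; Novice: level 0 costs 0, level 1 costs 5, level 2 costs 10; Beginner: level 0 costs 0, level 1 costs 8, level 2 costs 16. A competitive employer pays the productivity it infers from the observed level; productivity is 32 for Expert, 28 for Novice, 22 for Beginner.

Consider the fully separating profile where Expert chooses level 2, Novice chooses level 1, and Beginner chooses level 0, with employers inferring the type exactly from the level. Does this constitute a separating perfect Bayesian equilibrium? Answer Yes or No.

Yes

Separating wages: level 2 → 32, level 1 → 28, level 0 → 22.
Expert (assigned level 2): level 0: 22 − 0 = 22; level 1: 28 − 3 = 25; level 2: 32 − 6 = 26. Expert stays.
Novice (assigned level 1): level 0: 22 − 0 = 22; level 1: 28 − 5 = 23; level 2: 32 − 10 = 22. Novice stays.
Beginner (assigned level 0): level 0: 22 − 0 = 22; level 1: 28 − 8 = 20; level 2: 32 − 16 = 16. Beginner stays.
Every type prefers its assigned level; separation holds.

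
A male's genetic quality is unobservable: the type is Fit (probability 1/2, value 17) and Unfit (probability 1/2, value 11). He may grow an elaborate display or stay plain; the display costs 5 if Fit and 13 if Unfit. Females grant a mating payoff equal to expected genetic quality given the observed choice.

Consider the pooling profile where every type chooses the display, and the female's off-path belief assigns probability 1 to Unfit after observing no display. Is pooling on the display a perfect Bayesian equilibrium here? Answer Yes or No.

On path, the female holds the prior and pays 1/2·17 + 1/2·11 = 14. Off path (no display), believing Unfit, it pays 11.
Fit: the display nets 14 − 5 = 9; no display nets 11. Fit would deviate.
Unfit: the display nets 14 − 13 = 1; no display nets 11. Unfit would deviate.
A type deviates, so pooling fails.

No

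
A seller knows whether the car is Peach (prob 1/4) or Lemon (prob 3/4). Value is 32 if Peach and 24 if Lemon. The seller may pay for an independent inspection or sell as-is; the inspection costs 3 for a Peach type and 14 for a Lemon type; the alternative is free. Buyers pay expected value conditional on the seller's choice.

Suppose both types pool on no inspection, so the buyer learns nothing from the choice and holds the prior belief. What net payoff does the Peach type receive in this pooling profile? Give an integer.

Pooled price = 1/4·32 + 3/4·24 = 26.
Peach pays no cost for no inspection, so net payoff = 26.

26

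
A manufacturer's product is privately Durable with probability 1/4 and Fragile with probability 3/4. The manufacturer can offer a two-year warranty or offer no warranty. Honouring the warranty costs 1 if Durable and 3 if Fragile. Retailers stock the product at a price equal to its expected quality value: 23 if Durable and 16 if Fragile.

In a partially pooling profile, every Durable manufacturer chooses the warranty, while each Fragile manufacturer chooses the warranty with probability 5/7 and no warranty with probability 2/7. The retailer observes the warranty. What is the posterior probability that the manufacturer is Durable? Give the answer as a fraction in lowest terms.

7/22

P(the warranty) = (1/4)·1 + (3/4)·(5/7) = 11/14.
By Bayes' rule, P(Durable | the warranty) = (1/4) / (11/14) = 7/22.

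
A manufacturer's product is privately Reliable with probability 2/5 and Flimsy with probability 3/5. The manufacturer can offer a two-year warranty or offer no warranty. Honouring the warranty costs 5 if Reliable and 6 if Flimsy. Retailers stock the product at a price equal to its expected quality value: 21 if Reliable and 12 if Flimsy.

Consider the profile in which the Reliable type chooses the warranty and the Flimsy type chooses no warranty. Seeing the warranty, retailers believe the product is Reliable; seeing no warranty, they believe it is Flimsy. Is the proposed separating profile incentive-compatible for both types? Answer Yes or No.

Under these beliefs, the warranty earns price 21 and no warranty earns price 12.
Reliable: the warranty nets 21 − 5 = 16; no warranty nets 12. Reliable prefers the warranty.
Flimsy: the warranty nets 21 − 6 = 15; no warranty nets 12. Flimsy would deviate to the warranty.
Flimsy has a profitable deviation, so the profile is not an equilibrium.

No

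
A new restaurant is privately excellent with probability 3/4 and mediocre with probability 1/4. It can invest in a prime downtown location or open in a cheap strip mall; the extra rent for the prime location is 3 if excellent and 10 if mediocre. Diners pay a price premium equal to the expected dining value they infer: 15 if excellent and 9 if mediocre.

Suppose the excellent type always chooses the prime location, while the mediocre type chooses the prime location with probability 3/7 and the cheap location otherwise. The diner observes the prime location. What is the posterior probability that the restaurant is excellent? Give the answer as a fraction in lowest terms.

P(the prime location) = (3/4)·1 + (1/4)·(3/7) = 6/7.
By Bayes' rule, P(excellent | the prime location) = (3/4) / (6/7) = 7/8.

7/8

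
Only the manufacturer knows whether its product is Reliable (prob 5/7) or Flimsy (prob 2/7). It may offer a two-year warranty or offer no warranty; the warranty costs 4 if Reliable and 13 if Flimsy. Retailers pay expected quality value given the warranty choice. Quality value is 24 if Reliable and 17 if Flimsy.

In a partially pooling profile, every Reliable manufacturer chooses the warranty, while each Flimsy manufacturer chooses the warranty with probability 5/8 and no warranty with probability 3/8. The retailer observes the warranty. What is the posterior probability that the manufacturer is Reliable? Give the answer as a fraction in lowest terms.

4/5

P(the warranty) = (5/7)·1 + (2/7)·(5/8) = 25/28.
By Bayes' rule, P(Reliable | the warranty) = (5/7) / (25/28) = 4/5.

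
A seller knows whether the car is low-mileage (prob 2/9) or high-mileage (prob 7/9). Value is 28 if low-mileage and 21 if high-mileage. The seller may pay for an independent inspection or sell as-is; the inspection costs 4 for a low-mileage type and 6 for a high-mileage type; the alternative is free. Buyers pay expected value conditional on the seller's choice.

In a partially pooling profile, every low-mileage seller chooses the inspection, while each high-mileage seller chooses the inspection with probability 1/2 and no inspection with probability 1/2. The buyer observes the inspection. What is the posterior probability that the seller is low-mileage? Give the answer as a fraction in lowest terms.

4/11

P(the inspection) = (2/9)·1 + (7/9)·(1/2) = 11/18.
By Bayes' rule, P(low-mileage | the inspection) = (2/9) / (11/18) = 4/11.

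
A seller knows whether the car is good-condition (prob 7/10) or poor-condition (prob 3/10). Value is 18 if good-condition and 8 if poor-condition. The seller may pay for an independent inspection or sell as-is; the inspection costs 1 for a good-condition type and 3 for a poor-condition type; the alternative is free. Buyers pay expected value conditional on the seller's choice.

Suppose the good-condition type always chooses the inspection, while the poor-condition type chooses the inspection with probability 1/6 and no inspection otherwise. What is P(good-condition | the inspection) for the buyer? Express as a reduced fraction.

14/15

P(the inspection) = (7/10)·1 + (3/10)·(1/6) = 3/4.
By Bayes' rule, P(good-condition | the inspection) = (7/10) / (3/4) = 14/15.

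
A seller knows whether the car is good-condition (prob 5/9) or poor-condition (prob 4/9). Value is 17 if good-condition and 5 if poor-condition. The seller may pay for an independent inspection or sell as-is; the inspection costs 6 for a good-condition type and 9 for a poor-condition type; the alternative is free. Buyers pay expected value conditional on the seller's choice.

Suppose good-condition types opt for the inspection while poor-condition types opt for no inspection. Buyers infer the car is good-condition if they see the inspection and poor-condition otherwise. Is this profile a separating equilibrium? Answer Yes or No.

Under these beliefs, the inspection earns price 17 and no inspection earns price 5.
good-condition: the inspection nets 17 − 6 = 11; no inspection nets 5. good-condition prefers the inspection.
poor-condition: the inspection nets 17 − 9 = 8; no inspection nets 5. poor-condition would deviate to the inspection.
poor-condition has a profitable deviation, so the profile is not an equilibrium.

No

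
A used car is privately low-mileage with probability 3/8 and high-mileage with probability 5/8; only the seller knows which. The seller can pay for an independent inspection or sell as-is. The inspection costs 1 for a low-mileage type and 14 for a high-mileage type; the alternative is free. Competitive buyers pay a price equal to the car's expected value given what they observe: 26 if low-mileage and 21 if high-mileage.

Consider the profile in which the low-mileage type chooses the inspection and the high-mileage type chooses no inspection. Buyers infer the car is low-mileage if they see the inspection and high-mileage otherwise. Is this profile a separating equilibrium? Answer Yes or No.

Under these beliefs, the inspection earns price 26 and no inspection earns price 21.
low-mileage: the inspection nets 26 − 1 = 25; no inspection nets 21. low-mileage prefers the inspection.
high-mileage: the inspection nets 26 − 14 = 12; no inspection nets 21. high-mileage prefers no inspection.
Neither type deviates, so the separating profile is an equilibrium.

Yes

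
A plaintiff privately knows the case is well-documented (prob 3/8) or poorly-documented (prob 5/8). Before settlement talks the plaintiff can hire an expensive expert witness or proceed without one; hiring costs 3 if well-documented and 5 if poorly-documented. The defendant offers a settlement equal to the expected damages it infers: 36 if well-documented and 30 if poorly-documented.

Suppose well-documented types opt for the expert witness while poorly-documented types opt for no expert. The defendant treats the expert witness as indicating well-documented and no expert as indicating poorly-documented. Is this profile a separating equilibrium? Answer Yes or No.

Under these beliefs, the expert witness earns settlement 36 and no expert earns settlement 30.
well-documented: the expert witness nets 36 − 3 = 33; no expert nets 30. well-documented prefers the expert witness.
poorly-documented: the expert witness nets 36 − 5 = 31; no expert nets 30. poorly-documented would deviate to the expert witness.
poorly-documented has a profitable deviation, so the profile is not an equilibrium.

No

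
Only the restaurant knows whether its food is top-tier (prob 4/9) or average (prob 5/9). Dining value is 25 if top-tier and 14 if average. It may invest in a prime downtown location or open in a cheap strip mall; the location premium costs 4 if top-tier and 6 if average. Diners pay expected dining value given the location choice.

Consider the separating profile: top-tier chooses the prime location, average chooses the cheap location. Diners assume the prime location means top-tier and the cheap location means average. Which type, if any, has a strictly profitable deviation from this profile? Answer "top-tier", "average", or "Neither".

The prime location pays 25; the cheap location pays 14.
top-tier: assigned the prime location, nets 25 − 4 = 21; deviating to the cheap location nets 14.
average: assigned the cheap location, nets 14; deviating to the prime location nets 25 − 6 = 19.
The average type gains 5 by deviating.

average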